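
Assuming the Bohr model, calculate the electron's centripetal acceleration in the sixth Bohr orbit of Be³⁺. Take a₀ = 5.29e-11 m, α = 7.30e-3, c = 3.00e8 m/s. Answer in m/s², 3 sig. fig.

4.48e21 m/s²

r = n²a₀/Z = 4.76e-10 m, v = Zαc/n = 1.46e6 m/s
a = v²/r = (1.46e6)² / 4.76e-10 = 4.48e21 m/s²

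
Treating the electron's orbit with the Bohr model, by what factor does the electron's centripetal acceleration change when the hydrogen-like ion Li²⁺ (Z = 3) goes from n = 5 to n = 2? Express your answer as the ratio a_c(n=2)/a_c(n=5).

625/16

a_c ∝ Z^3 · n^-4; with Z fixed, a_c ∝ n^-4.
a_c(n=2)/a_c(n=5) = (2/5)^-4 = 625/16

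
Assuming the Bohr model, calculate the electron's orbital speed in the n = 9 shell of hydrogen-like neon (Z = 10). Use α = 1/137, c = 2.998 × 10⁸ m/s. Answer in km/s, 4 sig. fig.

v_n = Zαc/n = 10 × 0.007299 × 2.998 × 10⁸ / 9
    = 2431 km/s

2431 km/s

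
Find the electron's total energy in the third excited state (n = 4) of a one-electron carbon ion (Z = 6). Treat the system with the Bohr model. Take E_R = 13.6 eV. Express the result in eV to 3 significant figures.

-30.6 eV

E_n = −E_R·Z²/n² = −13.6 × 6²/4² = -30.6 eV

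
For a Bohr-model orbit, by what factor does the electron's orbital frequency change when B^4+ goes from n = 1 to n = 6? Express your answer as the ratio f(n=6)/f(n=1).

f ∝ Z^2 · n^-3; with Z fixed, f ∝ n^-3.
f(n=6)/f(n=1) = (6/1)^-3 = 1/216

1/216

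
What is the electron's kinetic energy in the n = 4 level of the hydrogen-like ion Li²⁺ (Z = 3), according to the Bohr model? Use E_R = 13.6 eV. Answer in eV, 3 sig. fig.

7.65 eV

For a Coulomb orbit the virial theorem gives K = −E_n.
E_n = −E_R·Z²/n², so K = E_R·Z²/n² = 13.6 × 3²/4² = 7.65 eV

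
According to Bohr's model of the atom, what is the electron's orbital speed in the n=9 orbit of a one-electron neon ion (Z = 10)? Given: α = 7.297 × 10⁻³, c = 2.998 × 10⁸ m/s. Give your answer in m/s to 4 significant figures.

2.431 × 10⁶ m/s

v_n = Zαc/n = 10 × 0.007297 × 2.998 × 10⁸ / 9
    = 2.431 × 10⁶ m/s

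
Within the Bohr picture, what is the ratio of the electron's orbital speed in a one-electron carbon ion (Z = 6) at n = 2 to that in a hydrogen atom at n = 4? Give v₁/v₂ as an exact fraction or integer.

12

v ∝ Z^1 · n^-1
v₁/v₂ = (6/1)^1 · (2/4)^-1 = 12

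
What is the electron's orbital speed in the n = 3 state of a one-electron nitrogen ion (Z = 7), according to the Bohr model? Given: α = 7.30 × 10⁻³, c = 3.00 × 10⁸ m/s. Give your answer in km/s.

v_n = Zαc/n = 7 × 0.00730 × 3.00 × 10⁸ / 3
    = 5110 km/s

5110 km/s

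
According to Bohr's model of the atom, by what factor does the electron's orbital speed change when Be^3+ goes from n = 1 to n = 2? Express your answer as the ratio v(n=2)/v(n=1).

1/2

v ∝ Z^1 · n^-1; with Z fixed, v ∝ n^-1.
v(n=2)/v(n=1) = (2/1)^-1 = 1/2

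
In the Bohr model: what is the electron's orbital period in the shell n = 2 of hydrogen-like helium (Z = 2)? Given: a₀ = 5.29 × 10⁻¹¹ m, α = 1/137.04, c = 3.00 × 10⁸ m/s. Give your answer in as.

r = n²a₀/Z = 2²·5.29 × 10⁻¹¹/2 = 1.06 × 10⁻¹⁰ m
v = Zαc/n = 2·0.00730·3.00 × 10⁸/2 = 2.19 × 10⁶ m/s
T = 2πr/v = 3.04 × 10⁻¹⁶ s = 304 as

304 as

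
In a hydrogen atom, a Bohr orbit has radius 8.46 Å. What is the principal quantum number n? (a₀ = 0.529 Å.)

4

r_n = n²a₀/Z ⇒ n² = rZ/a₀ = 8.46 × 1 / 0.529 ≈ 15.99
n = 4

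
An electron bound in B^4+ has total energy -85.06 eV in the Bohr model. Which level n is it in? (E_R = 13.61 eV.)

E_n = −E_R Z²/n² ⇒ n² = E_R Z²/(−E_n) = 13.61 × 5² / 85.06 ≈ 4.00
n = 2

2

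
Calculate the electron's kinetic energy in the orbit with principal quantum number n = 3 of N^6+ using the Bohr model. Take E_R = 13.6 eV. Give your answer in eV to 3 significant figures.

74.0 eV

For a Coulomb orbit the virial theorem gives K = −E_n.
E_n = −E_R·Z²/n², so K = E_R·Z²/n² = 13.6 × 7²/3² = 74.0 eV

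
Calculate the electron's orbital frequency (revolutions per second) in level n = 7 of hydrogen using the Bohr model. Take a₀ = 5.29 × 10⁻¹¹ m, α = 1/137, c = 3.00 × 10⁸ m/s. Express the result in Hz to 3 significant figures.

1.92 × 10¹³ Hz

r = n²a₀/Z = 2.59 × 10⁻⁹ m, v = Zαc/n = 3.13 × 10⁵ m/s
f = v/(2πr) = 1.92 × 10¹³ Hz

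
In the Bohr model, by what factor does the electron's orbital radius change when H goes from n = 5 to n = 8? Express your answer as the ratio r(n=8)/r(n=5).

64/25

r ∝ Z^-1 · n^2; with Z fixed, r ∝ n^2.
r(n=8)/r(n=5) = (8/5)^2 = 64/25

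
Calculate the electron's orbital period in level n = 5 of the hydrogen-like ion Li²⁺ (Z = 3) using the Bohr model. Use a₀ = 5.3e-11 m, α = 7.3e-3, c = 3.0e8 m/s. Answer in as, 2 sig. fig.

r = n²a₀/Z = 5²·5.3e-11/3 = 4.4e-10 m
v = Zαc/n = 3·0.0073·3.0e8/5 = 1.3e6 m/s
T = 2πr/v = 2.1e-15 s = 2100 as

2100 as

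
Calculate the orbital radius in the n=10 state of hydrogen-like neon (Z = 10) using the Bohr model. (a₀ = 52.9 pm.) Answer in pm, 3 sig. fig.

529 pm

r_n = n²a₀/Z = 10² × 52.9 / 10
    = 100 × 52.9 / 10 = 529 pm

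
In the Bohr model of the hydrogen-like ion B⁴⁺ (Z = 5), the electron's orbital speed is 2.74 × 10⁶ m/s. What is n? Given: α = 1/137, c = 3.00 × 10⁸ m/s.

4

v_n = Zαc/n ⇒ n = Zαc/v = 5 × 0.00730 × 3.00 × 10⁸ / 2.74 × 10⁶ ≈ 4.00
n = 4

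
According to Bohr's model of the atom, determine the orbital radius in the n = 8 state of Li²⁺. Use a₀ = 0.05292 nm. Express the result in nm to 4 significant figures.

r_n = n²a₀/Z = 8² × 0.05292 / 3
    = 64 × 0.05292 / 3 = 1.129 nm

1.129 nm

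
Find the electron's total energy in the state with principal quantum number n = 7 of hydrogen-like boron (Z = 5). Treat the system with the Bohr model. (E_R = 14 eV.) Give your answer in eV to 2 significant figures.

E_n = −E_R·Z²/n² = −14 × 5²/7² = -7.1 eV

-7.1 eV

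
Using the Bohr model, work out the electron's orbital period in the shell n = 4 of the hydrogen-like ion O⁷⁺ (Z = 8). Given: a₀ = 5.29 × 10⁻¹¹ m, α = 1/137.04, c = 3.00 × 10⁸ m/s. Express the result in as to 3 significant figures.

152 as

r = n²a₀/Z = 4²·5.29 × 10⁻¹¹/8 = 1.06 × 10⁻¹⁰ m
v = Zαc/n = 8·0.00730·3.00 × 10⁸/4 = 4.38 × 10⁶ m/s
T = 2πr/v = 1.52 × 10⁻¹⁶ s = 152 as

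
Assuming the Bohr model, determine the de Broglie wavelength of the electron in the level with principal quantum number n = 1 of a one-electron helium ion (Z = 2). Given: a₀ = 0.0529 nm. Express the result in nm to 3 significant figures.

The Bohr quantisation condition is nλ = 2πr_n.
r_n = n²a₀/Z = 0.0265 nm
λ = 2πr_n/n = 2π·0.0265/1 = 0.166 nm

0.166 nm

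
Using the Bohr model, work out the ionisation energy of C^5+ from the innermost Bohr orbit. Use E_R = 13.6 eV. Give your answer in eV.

490 eV

E_n = −E_R·Z²/n² = −13.6 × 6²/1² eV = -490 eV
Ionisation energy = −E_n = 490 eV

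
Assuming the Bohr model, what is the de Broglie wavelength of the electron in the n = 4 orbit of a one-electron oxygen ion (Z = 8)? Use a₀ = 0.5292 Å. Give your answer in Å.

The Bohr quantisation condition is nλ = 2πr_n.
r_n = n²a₀/Z = 1.058 Å
λ = 2πr_n/n = 2π·1.058/4 = 1.663 Å

1.663 Å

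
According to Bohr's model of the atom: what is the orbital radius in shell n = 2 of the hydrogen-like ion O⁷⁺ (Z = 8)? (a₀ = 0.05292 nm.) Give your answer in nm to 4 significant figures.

r_n = n²a₀/Z = 2² × 0.05292 / 8
    = 4 × 0.05292 / 8 = 0.02646 nm

0.02646 nm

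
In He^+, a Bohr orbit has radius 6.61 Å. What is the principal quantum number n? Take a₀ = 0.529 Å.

5

r_n = n²a₀/Z ⇒ n² = rZ/a₀ = 6.61 × 2 / 0.529 ≈ 24.99
n = 5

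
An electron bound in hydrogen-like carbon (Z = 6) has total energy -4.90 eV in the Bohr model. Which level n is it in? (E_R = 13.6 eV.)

E_n = −E_R Z²/n² ⇒ n² = E_R Z²/(−E_n) = 13.6 × 6² / 4.90 ≈ 99.92
n = 10

10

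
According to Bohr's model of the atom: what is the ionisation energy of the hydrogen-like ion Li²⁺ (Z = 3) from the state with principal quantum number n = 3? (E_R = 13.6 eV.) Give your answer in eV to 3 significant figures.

13.6 eV

E_n = −E_R·Z²/n² = −13.6 × 3²/3² eV = -13.6 eV
Ionisation energy = −E_n = 13.6 eV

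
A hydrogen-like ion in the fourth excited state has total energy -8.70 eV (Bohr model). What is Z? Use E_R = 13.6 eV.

4

E_n = −E_R Z²/n² ⇒ Z² = −E_n n²/E_R = 8.70 × 5² / 13.6 ≈ 15.99
Z = 4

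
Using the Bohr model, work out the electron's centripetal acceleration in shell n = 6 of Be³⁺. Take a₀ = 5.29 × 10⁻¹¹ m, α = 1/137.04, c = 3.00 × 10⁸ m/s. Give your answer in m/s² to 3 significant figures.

4.47 × 10²¹ m/s²

r = n²a₀/Z = 4.76 × 10⁻¹⁰ m, v = Zαc/n = 1.46 × 10⁶ m/s
a = v²/r = (1.46 × 10⁶)² / 4.76 × 10⁻¹⁰ = 4.47 × 10²¹ m/s²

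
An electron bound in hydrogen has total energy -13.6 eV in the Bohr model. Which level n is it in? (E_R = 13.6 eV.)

E_n = −E_R Z²/n² ⇒ n² = E_R Z²/(−E_n) = 13.6 × 1² / 13.6 ≈ 1.00
n = 1

1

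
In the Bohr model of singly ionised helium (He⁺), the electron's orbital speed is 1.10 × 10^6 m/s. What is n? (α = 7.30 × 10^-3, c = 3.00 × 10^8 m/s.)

v_n = Zαc/n ⇒ n = Zαc/v = 2 × 0.00730 × 3.00 × 10^8 / 1.10 × 10^6 ≈ 3.98
n = 4

4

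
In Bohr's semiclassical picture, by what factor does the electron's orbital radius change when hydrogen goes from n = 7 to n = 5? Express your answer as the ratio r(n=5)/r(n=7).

r ∝ Z^-1 · n^2; with Z fixed, r ∝ n^2.
r(n=5)/r(n=7) = (5/7)^2 = 25/49

25/49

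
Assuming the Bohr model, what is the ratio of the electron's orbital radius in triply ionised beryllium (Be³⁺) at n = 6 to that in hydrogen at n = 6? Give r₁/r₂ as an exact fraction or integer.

r ∝ Z^-1 · n^2
r₁/r₂ = (4/1)^-1 · (6/6)^2 = 1/4

1/4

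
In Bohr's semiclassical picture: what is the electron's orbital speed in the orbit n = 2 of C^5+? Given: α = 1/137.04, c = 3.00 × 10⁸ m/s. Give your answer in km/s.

v_n = Zαc/n = 6 × 0.00730 × 3.00 × 10⁸ / 2
    = 6570 km/s

6570 km/s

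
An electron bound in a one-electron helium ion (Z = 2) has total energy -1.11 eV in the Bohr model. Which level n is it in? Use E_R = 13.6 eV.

E_n = −E_R Z²/n² ⇒ n² = E_R Z²/(−E_n) = 13.6 × 2² / 1.11 ≈ 49.01
n = 7

7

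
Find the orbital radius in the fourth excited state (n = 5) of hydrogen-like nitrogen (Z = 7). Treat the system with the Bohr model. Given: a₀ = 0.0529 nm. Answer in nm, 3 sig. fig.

r_n = n²a₀/Z = 5² × 0.0529 / 7
    = 25 × 0.0529 / 7 = 0.189 nm

0.189 nm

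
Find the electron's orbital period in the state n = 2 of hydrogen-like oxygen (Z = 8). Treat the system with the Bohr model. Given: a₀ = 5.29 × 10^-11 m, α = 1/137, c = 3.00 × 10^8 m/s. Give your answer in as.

r = n²a₀/Z = 2²·5.29 × 10^-11/8 = 2.65 × 10^-11 m
v = Zαc/n = 8·0.00730·3.00 × 10^8/2 = 8.76 × 10^6 m/s
T = 2πr/v = 1.90 × 10^-17 s = 19.0 as

19.0 as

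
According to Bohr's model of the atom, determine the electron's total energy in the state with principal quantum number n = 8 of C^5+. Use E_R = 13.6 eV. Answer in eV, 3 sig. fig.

-7.65 eV

E_n = −E_R·Z²/n² = −13.6 × 6²/8² = -7.65 eV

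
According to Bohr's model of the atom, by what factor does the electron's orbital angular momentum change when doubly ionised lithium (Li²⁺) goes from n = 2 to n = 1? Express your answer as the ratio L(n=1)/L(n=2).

1/2

L = nℏ depends only on n, so L ∝ n.
L(n=1)/L(n=2) = (1/2)^1 = 1/2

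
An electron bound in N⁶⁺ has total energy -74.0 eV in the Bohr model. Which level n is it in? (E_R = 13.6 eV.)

E_n = −E_R Z²/n² ⇒ n² = E_R Z²/(−E_n) = 13.6 × 7² / 74.0 ≈ 9.01
n = 3

3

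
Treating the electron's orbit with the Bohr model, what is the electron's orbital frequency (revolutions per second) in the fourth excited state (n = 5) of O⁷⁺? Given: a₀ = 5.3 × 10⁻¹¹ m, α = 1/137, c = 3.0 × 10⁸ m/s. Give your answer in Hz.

3.4 × 10¹⁵ Hz

r = n²a₀/Z = 1.7 × 10⁻¹⁰ m, v = Zαc/n = 3.5 × 10⁶ m/s
f = v/(2πr) = 3.4 × 10¹⁵ Hz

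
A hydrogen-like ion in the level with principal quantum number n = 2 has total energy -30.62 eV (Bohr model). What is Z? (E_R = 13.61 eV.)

E_n = −E_R Z²/n² ⇒ Z² = −E_n n²/E_R = 30.62 × 2² / 13.61 ≈ 9.00
Z = 3

3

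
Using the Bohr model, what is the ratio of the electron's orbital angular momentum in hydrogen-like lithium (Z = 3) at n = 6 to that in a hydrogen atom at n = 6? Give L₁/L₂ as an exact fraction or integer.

L = nℏ is independent of Z.
L₁/L₂ = n₁/n₂ = 6/6 = 1

1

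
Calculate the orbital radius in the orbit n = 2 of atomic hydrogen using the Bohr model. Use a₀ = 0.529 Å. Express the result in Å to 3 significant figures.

r_n = n²a₀/Z = 2² × 0.529 / 1
    = 4 × 0.529 / 1 = 2.12 Å

2.12 Å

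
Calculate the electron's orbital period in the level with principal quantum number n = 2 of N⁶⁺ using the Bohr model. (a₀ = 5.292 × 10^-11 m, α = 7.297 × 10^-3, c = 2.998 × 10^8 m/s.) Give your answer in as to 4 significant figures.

r = n²a₀/Z = 2²·5.292 × 10^-11/7 = 3.024 × 10^-11 m
v = Zαc/n = 7·0.007297·2.998 × 10^8/2 = 7.657 × 10^6 m/s
T = 2πr/v = 2.482 × 10^-17 s = 24.82 as

24.82 as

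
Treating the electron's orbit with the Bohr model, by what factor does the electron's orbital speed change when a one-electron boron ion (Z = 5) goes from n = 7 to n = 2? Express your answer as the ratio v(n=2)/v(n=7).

v ∝ Z^1 · n^-1; with Z fixed, v ∝ n^-1.
v(n=2)/v(n=7) = (2/7)^-1 = 7/2

7/2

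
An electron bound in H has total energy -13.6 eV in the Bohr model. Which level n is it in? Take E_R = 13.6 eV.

E_n = −E_R Z²/n² ⇒ n² = E_R Z²/(−E_n) = 13.6 × 1² / 13.6 ≈ 1.00
n = 1

1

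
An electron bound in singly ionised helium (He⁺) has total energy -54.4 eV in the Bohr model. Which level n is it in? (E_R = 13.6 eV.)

1

E_n = −E_R Z²/n² ⇒ n² = E_R Z²/(−E_n) = 13.6 × 2² / 54.4 ≈ 1.00
n = 1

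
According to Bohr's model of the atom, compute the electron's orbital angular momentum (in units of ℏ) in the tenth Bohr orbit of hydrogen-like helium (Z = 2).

L_n = nℏ, so L/ℏ = n = 10.

10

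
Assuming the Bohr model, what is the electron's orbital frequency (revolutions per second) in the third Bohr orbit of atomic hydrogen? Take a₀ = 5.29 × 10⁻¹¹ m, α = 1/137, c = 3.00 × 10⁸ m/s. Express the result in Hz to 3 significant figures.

r = n²a₀/Z = 4.76 × 10⁻¹⁰ m, v = Zαc/n = 7.30 × 10⁵ m/s
f = v/(2πr) = 2.44 × 10¹⁴ Hz

2.44 × 10¹⁴ Hz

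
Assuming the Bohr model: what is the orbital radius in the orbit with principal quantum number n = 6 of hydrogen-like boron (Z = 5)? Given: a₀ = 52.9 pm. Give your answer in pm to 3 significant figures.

r_n = n²a₀/Z = 6² × 52.9 / 5
    = 36 × 52.9 / 5 = 381 pm

381 pm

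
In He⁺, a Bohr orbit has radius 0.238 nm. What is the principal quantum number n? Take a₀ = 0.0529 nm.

r_n = n²a₀/Z ⇒ n² = rZ/a₀ = 0.238 × 2 / 0.0529 ≈ 9.00
n = 3

3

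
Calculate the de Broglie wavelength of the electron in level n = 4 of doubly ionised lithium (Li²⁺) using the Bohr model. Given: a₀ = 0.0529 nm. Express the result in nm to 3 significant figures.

0.443 nm

The Bohr quantisation condition is nλ = 2πr_n.
r_n = n²a₀/Z = 0.282 nm
λ = 2πr_n/n = 2π·0.282/4 = 0.443 nm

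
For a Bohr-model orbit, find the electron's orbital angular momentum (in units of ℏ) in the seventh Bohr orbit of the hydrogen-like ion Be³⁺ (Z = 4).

L_n = nℏ, so L/ℏ = n = 7.

7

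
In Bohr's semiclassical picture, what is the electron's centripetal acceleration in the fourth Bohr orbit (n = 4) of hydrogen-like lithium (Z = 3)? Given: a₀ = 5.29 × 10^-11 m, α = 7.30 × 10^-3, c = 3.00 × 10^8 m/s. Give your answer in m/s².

9.56 × 10^21 m/s²

r = n²a₀/Z = 2.82 × 10^-10 m, v = Zαc/n = 1.64 × 10^6 m/s
a = v²/r = (1.64 × 10^6)² / 2.82 × 10^-10 = 9.56 × 10^21 m/s²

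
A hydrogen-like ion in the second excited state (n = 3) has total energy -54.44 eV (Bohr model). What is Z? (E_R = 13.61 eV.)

E_n = −E_R Z²/n² ⇒ Z² = −E_n n²/E_R = 54.44 × 3² / 13.61 ≈ 36.00
Z = 6

6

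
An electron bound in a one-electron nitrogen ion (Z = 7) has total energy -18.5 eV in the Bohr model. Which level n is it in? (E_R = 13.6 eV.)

6

E_n = −E_R Z²/n² ⇒ n² = E_R Z²/(−E_n) = 13.6 × 7² / 18.5 ≈ 36.02
n = 6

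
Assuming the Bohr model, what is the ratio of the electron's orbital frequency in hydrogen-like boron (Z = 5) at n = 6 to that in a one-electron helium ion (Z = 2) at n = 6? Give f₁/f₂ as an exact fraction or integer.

f ∝ Z^2 · n^-3
f₁/f₂ = (5/2)^2 · (6/6)^-3 = 25/4

25/4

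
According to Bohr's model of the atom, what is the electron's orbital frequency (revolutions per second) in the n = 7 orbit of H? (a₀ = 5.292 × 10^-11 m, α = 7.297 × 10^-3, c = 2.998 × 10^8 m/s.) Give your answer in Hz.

1.918 × 10^13 Hz

r = n²a₀/Z = 2.593 × 10^-9 m, v = Zαc/n = 3.125 × 10^5 m/s
f = v/(2πr) = 1.918 × 10^13 Hz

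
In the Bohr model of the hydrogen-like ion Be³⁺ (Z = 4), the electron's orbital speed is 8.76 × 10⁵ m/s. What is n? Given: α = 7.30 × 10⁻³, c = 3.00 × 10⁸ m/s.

10

v_n = Zαc/n ⇒ n = Zαc/v = 4 × 0.00730 × 3.00 × 10⁸ / 8.76 × 10⁵ ≈ 10.00
n = 10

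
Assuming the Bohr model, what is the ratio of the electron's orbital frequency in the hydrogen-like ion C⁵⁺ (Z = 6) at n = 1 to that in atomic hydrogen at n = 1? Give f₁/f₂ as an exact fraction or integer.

f ∝ Z^2 · n^-3
f₁/f₂ = (6/1)^2 · (1/1)^-3 = 36

36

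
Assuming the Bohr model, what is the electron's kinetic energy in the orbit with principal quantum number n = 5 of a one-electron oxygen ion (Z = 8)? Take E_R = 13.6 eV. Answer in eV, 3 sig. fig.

For a Coulomb orbit the virial theorem gives K = −E_n.
E_n = −E_R·Z²/n², so K = E_R·Z²/n² = 13.6 × 8²/5² = 34.8 eV

34.8 eV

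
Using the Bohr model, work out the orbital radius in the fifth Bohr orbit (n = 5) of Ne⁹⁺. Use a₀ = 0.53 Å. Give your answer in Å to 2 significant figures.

1.3 Å

r_n = n²a₀/Z = 5² × 0.53 / 10
    = 25 × 0.53 / 10 = 1.3 Å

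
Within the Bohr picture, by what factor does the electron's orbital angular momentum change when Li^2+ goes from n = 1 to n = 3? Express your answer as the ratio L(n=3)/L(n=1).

3

L = nℏ depends only on n, so L ∝ n.
L(n=3)/L(n=1) = (3/1)^1 = 3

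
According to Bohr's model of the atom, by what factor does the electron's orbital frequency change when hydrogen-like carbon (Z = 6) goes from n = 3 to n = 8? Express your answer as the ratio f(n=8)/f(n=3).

f ∝ Z^2 · n^-3; with Z fixed, f ∝ n^-3.
f(n=8)/f(n=3) = (8/3)^-3 = 27/512

27/512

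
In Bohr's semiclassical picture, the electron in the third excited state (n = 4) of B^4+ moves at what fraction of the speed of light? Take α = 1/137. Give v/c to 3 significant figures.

v_n = Zαc/n, so v/c = Zα/n = 5 × 0.00730 / 4 = 0.00912

0.00912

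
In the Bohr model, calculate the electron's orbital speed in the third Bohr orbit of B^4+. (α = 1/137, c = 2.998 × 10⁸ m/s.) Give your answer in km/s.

v_n = Zαc/n = 5 × 0.007299 × 2.998 × 10⁸ / 3
    = 3647 km/s

3647 km/s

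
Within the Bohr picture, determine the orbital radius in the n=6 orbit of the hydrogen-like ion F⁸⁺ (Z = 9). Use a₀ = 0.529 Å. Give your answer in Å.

2.12 Å

r_n = n²a₀/Z = 6² × 0.529 / 9
    = 36 × 0.529 / 9 = 2.12 Å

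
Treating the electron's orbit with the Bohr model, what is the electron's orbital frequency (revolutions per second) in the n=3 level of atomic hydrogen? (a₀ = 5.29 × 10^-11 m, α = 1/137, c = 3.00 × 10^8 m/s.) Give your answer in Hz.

r = n²a₀/Z = 4.76 × 10^-10 m, v = Zαc/n = 7.30 × 10^5 m/s
f = v/(2πr) = 2.44 × 10^14 Hz

2.44 × 10^14 Hz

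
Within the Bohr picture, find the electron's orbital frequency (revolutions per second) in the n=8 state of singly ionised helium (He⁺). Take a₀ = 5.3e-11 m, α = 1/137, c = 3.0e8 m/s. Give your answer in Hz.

r = n²a₀/Z = 1.7e-9 m, v = Zαc/n = 5.5e5 m/s
f = v/(2πr) = 5.1e13 Hz

5.1e13 Hz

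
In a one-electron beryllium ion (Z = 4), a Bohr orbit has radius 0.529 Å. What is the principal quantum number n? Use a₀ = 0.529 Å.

r_n = n²a₀/Z ⇒ n² = rZ/a₀ = 0.529 × 4 / 0.529 ≈ 4.00
n = 2

2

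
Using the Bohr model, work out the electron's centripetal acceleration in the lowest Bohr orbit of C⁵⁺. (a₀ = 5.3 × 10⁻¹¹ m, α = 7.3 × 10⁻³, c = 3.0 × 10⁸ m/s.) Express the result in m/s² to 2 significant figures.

r = n²a₀/Z = 8.8 × 10⁻¹² m, v = Zαc/n = 1.3 × 10⁷ m/s
a = v²/r = (1.3 × 10⁷)² / 8.8 × 10⁻¹² = 2.0 × 10²⁵ m/s²

2.0 × 10²⁵ m/s²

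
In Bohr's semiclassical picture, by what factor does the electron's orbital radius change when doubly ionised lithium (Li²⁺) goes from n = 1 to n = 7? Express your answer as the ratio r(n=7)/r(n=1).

49

r ∝ Z^-1 · n^2; with Z fixed, r ∝ n^2.
r(n=7)/r(n=1) = (7/1)^2 = 49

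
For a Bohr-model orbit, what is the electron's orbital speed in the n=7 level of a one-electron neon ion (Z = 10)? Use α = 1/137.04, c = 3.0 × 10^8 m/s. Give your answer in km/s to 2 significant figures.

v_n = Zαc/n = 10 × 0.0073 × 3.0 × 10^8 / 7
    = 3100 km/s

3100 km/s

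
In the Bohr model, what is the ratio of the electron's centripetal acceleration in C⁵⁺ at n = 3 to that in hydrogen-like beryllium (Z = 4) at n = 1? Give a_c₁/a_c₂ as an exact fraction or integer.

a_c ∝ Z^3 · n^-4
a_c₁/a_c₂ = (6/4)^3 · (3/1)^-4 = 1/24

1/24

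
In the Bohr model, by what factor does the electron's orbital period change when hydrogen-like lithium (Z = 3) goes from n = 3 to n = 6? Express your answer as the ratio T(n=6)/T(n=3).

T ∝ Z^-2 · n^3; with Z fixed, T ∝ n^3.
T(n=6)/T(n=3) = (6/3)^3 = 8

8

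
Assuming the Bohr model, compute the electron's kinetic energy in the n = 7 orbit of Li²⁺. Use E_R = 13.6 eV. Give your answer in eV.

For a Coulomb orbit the virial theorem gives K = −E_n.
E_n = −E_R·Z²/n², so K = E_R·Z²/n² = 13.6 × 3²/7² = 2.50 eV

2.50 eV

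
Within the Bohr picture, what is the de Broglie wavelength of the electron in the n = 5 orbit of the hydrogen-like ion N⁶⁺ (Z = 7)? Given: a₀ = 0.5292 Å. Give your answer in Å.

The Bohr quantisation condition is nλ = 2πr_n.
r_n = n²a₀/Z = 1.890 Å
λ = 2πr_n/n = 2π·1.890/5 = 2.375 Å

2.375 Å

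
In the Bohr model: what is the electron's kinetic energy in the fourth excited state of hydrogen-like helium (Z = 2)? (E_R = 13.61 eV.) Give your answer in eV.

For a Coulomb orbit the virial theorem gives K = −E_n.
E_n = −E_R·Z²/n², so K = E_R·Z²/n² = 13.61 × 2²/5² = 2.178 eV

2.178 eV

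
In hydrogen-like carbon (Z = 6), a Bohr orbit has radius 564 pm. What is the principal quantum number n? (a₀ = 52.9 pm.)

r_n = n²a₀/Z ⇒ n² = rZ/a₀ = 564 × 6 / 52.9 ≈ 63.97
n = 8

8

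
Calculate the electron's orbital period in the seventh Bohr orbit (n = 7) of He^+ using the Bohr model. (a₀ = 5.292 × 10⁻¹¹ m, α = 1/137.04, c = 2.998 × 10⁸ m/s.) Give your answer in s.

1.303 × 10⁻¹⁴ s

r = n²a₀/Z = 7²·5.292 × 10⁻¹¹/2 = 1.297 × 10⁻⁹ m
v = Zαc/n = 2·0.007297·2.998 × 10⁸/7 = 6.251 × 10⁵ m/s
T = 2πr/v = 1.303 × 10⁻¹⁴ s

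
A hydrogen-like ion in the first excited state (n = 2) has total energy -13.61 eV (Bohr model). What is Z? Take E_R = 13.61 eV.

E_n = −E_R Z²/n² ⇒ Z² = −E_n n²/E_R = 13.61 × 2² / 13.61 ≈ 4.00
Z = 2

2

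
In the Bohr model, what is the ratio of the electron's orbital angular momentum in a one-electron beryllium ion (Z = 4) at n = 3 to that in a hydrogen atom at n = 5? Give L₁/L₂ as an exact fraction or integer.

L = nℏ is independent of Z.
L₁/L₂ = n₁/n₂ = 3/5 = 3/5

3/5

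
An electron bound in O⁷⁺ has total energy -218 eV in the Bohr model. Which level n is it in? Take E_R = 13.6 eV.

E_n = −E_R Z²/n² ⇒ n² = E_R Z²/(−E_n) = 13.6 × 8² / 218 ≈ 3.99
n = 2

2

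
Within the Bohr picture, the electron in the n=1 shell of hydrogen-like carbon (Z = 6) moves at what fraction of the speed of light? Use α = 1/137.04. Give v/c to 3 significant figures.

0.0438

v_n = Zαc/n, so v/c = Zα/n = 6 × 0.00730 / 1 = 0.0438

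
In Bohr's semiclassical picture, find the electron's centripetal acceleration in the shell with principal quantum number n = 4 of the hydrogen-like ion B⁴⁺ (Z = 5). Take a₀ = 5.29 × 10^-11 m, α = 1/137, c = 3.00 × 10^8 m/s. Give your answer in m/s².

r = n²a₀/Z = 1.69 × 10^-10 m, v = Zαc/n = 2.74 × 10^6 m/s
a = v²/r = (2.74 × 10^6)² / 1.69 × 10^-10 = 4.43 × 10^22 m/s²

4.43 × 10^22 m/s²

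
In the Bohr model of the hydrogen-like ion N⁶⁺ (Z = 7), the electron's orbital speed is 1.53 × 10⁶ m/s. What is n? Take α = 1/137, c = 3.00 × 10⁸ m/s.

10

v_n = Zαc/n ⇒ n = Zαc/v = 7 × 0.00730 × 3.00 × 10⁸ / 1.53 × 10⁶ ≈ 10.02
n = 10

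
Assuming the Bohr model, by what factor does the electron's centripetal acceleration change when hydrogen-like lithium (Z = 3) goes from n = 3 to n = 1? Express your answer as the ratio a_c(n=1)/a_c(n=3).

81

a_c ∝ Z^3 · n^-4; with Z fixed, a_c ∝ n^-4.
a_c(n=1)/a_c(n=3) = (1/3)^-4 = 81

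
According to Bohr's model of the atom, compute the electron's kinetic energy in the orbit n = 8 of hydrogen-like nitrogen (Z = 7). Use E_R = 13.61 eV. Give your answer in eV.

For a Coulomb orbit the virial theorem gives K = −E_n.
E_n = −E_R·Z²/n², so K = E_R·Z²/n² = 13.61 × 7²/8² = 10.42 eV

10.42 eV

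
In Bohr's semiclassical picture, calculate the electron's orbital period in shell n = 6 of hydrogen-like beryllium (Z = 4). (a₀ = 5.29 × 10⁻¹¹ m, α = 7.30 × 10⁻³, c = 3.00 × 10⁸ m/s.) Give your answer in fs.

2.05 fs

r = n²a₀/Z = 6²·5.29 × 10⁻¹¹/4 = 4.76 × 10⁻¹⁰ m
v = Zαc/n = 4·0.00730·3.00 × 10⁸/6 = 1.46 × 10⁶ m/s
T = 2πr/v = 2.05 × 10⁻¹⁵ s = 2.05 fs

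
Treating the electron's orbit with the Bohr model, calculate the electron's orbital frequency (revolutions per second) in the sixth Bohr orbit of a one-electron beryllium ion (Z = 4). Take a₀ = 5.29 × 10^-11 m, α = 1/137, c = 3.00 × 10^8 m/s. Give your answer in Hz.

r = n²a₀/Z = 4.76 × 10^-10 m, v = Zαc/n = 1.46 × 10^6 m/s
f = v/(2πr) = 4.88 × 10^14 Hz

4.88 × 10^14 Hz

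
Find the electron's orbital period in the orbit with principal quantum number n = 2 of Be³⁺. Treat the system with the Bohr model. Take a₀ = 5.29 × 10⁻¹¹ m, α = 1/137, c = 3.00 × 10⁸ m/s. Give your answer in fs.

0.0759 fs

r = n²a₀/Z = 2²·5.29 × 10⁻¹¹/4 = 5.29 × 10⁻¹¹ m
v = Zαc/n = 4·0.00730·3.00 × 10⁸/2 = 4.38 × 10⁶ m/s
T = 2πr/v = 7.59 × 10⁻¹⁷ s = 0.0759 fs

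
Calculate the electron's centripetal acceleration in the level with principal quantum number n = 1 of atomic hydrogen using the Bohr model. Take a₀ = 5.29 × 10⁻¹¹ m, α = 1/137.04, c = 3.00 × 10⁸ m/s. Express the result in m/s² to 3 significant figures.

9.06 × 10²² m/s²

r = n²a₀/Z = 5.29 × 10⁻¹¹ m, v = Zαc/n = 2.19 × 10⁶ m/s
a = v²/r = (2.19 × 10⁶)² / 5.29 × 10⁻¹¹ = 9.06 × 10²² m/s²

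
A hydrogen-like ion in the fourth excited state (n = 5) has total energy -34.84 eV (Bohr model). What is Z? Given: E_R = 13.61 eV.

E_n = −E_R Z²/n² ⇒ Z² = −E_n n²/E_R = 34.84 × 5² / 13.61 ≈ 64.00
Z = 8

8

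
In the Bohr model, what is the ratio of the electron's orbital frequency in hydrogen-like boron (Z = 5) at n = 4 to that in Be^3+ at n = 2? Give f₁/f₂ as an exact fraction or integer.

f ∝ Z^2 · n^-3
f₁/f₂ = (5/4)^2 · (4/2)^-3 = 25/128

25/128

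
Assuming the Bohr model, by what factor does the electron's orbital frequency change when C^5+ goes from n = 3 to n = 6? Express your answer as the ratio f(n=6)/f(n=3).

f ∝ Z^2 · n^-3; with Z fixed, f ∝ n^-3.
f(n=6)/f(n=3) = (6/3)^-3 = 1/8

1/8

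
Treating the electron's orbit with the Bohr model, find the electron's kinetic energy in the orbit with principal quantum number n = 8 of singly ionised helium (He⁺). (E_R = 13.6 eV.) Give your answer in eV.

0.850 eV

For a Coulomb orbit the virial theorem gives K = −E_n.
E_n = −E_R·Z²/n², so K = E_R·Z²/n² = 13.6 × 2²/8² = 0.850 eV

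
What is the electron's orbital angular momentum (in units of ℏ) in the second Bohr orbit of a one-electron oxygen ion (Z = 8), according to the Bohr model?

L_n = nℏ, so L/ℏ = n = 2.

2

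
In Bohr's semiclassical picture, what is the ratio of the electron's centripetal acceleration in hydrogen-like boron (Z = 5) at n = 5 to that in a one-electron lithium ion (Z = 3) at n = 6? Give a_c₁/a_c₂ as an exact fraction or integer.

a_c ∝ Z^3 · n^-4
a_c₁/a_c₂ = (5/3)^3 · (5/6)^-4 = 48/5

48/5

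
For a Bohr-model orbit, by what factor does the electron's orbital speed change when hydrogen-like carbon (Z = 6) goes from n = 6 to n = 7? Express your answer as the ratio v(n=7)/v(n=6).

v ∝ Z^1 · n^-1; with Z fixed, v ∝ n^-1.
v(n=7)/v(n=6) = (7/6)^-1 = 6/7

6/7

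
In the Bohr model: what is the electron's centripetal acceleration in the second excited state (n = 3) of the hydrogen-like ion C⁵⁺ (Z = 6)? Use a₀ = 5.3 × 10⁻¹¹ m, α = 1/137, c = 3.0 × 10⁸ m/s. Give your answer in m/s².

r = n²a₀/Z = 8.0 × 10⁻¹¹ m, v = Zαc/n = 4.4 × 10⁶ m/s
a = v²/r = (4.4 × 10⁶)² / 8.0 × 10⁻¹¹ = 2.4 × 10²³ m/s²

2.4 × 10²³ m/s²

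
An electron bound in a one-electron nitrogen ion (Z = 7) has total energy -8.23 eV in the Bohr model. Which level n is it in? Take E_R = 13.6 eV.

E_n = −E_R Z²/n² ⇒ n² = E_R Z²/(−E_n) = 13.6 × 7² / 8.23 ≈ 80.97
n = 9

9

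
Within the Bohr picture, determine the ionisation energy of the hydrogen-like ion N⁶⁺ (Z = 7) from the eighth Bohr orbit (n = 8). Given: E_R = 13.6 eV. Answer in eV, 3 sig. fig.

10.4 eV

E_n = −E_R·Z²/n² = −13.6 × 7²/8² eV = -10.4 eV
Ionisation energy = −E_n = 10.4 eV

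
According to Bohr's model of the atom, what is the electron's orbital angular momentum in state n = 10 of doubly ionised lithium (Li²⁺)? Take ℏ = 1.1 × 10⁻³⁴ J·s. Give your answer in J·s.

L_n = nℏ = 10 × 1.1 × 10⁻³⁴ = 1.1 × 10⁻³³ J·s

1.1 × 10⁻³³ J·s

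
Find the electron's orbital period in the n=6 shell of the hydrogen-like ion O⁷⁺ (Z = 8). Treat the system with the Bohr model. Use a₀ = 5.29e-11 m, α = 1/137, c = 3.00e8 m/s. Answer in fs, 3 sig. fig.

r = n²a₀/Z = 6²·5.29e-11/8 = 2.38e-10 m
v = Zαc/n = 8·0.00730·3.00e8/6 = 2.92e6 m/s
T = 2πr/v = 5.12e-16 s = 0.512 fs

0.512 fs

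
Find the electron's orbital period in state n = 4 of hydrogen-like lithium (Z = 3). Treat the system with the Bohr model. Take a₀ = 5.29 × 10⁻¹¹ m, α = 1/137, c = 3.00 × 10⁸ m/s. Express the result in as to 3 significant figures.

r = n²a₀/Z = 4²·5.29 × 10⁻¹¹/3 = 2.82 × 10⁻¹⁰ m
v = Zαc/n = 3·0.00730·3.00 × 10⁸/4 = 1.64 × 10⁶ m/s
T = 2πr/v = 1.08 × 10⁻¹⁵ s = 1080 as

1080 as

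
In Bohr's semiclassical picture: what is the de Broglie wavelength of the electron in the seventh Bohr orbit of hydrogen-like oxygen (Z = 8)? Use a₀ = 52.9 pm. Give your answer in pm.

The Bohr quantisation condition is nλ = 2πr_n.
r_n = n²a₀/Z = 324 pm
λ = 2πr_n/n = 2π·324/7 = 291 pm

291 pm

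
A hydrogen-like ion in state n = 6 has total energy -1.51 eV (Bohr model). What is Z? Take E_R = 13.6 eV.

2

E_n = −E_R Z²/n² ⇒ Z² = −E_n n²/E_R = 1.51 × 6² / 13.6 ≈ 4.00
Z = 2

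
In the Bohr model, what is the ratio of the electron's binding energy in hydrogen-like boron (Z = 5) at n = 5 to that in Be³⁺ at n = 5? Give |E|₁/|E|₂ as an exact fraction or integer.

25/16

|E| ∝ Z^2 · n^-2
|E|₁/|E|₂ = (5/4)^2 · (5/5)^-2 = 25/16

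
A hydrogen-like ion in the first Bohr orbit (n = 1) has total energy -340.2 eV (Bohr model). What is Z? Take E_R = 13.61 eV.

5

E_n = −E_R Z²/n² ⇒ Z² = −E_n n²/E_R = 340.2 × 1² / 13.61 ≈ 25.00
Z = 5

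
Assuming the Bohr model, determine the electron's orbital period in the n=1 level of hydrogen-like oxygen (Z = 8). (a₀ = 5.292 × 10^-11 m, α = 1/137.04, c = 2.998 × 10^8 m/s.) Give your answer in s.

r = n²a₀/Z = 1²·5.292 × 10^-11/8 = 6.615 × 10^-12 m
v = Zαc/n = 8·0.007297·2.998 × 10^8/1 = 1.750 × 10^7 m/s
T = 2πr/v = 2.375 × 10^-18 s

2.375 × 10^-18 s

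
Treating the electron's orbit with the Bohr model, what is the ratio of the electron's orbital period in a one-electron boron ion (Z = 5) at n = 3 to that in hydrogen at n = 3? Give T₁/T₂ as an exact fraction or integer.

1/25

T ∝ Z^-2 · n^3
T₁/T₂ = (5/1)^-2 · (3/3)^3 = 1/25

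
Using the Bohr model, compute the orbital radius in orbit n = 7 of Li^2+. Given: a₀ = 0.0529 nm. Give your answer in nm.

r_n = n²a₀/Z = 7² × 0.0529 / 3
    = 49 × 0.0529 / 3 = 0.864 nm

0.864 nm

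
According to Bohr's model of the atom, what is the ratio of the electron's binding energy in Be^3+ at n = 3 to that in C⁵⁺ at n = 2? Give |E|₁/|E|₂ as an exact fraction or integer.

16/81

|E| ∝ Z^2 · n^-2
|E|₁/|E|₂ = (4/6)^2 · (3/2)^-2 = 16/81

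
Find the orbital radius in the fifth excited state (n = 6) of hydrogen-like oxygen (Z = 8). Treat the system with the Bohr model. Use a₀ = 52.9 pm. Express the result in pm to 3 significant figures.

r_n = n²a₀/Z = 6² × 52.9 / 8
    = 36 × 52.9 / 8 = 238 pm

238 pm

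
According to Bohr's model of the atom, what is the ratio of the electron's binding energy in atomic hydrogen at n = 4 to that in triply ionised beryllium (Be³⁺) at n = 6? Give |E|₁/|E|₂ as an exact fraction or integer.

9/64

|E| ∝ Z^2 · n^-2
|E|₁/|E|₂ = (1/4)^2 · (4/6)^-2 = 9/64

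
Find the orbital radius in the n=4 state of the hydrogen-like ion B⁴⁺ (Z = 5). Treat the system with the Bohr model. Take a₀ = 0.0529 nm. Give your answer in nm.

r_n = n²a₀/Z = 4² × 0.0529 / 5
    = 16 × 0.0529 / 5 = 0.169 nm

0.169 nm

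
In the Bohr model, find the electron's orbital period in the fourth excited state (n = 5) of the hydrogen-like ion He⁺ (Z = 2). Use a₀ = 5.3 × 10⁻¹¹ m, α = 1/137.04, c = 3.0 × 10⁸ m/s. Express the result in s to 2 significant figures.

4.8 × 10⁻¹⁵ s

r = n²a₀/Z = 5²·5.3 × 10⁻¹¹/2 = 6.6 × 10⁻¹⁰ m
v = Zαc/n = 2·0.0073·3.0 × 10⁸/5 = 8.8 × 10⁵ m/s
T = 2πr/v = 4.8 × 10⁻¹⁵ s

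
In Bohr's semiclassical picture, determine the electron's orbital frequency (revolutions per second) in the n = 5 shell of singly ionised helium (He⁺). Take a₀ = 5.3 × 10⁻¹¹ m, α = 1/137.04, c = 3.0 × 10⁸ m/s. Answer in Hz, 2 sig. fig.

r = n²a₀/Z = 6.6 × 10⁻¹⁰ m, v = Zαc/n = 8.8 × 10⁵ m/s
f = v/(2πr) = 2.1 × 10¹⁴ Hz

2.1 × 10¹⁴ Hz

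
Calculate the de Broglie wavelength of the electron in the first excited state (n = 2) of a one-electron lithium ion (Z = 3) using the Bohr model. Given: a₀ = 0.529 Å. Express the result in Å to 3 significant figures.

2.22 Å

The Bohr quantisation condition is nλ = 2πr_n.
r_n = n²a₀/Z = 0.705 Å
λ = 2πr_n/n = 2π·0.705/2 = 2.22 Å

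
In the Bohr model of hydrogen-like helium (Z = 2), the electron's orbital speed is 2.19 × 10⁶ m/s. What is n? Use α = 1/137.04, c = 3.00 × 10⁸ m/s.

2

v_n = Zαc/n ⇒ n = Zαc/v = 2 × 0.00730 × 3.00 × 10⁸ / 2.19 × 10⁶ ≈ 2.00
n = 2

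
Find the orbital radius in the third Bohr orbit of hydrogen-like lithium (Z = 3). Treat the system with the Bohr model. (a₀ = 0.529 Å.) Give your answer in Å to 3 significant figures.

1.59 Å

r_n = n²a₀/Z = 3² × 0.529 / 3
    = 9 × 0.529 / 3 = 1.59 Å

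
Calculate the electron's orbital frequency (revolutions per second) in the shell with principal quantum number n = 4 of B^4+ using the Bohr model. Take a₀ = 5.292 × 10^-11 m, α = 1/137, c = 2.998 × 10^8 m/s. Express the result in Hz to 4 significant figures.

2.571 × 10^15 Hz

r = n²a₀/Z = 1.693 × 10^-10 m, v = Zαc/n = 2.735 × 10^6 m/s
f = v/(2πr) = 2.571 × 10^15 Hz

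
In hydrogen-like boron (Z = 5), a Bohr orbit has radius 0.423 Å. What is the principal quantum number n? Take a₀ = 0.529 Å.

2

r_n = n²a₀/Z ⇒ n² = rZ/a₀ = 0.423 × 5 / 0.529 ≈ 4.00
n = 2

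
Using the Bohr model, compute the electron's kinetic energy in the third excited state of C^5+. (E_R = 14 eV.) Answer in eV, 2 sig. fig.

For a Coulomb orbit the virial theorem gives K = −E_n.
E_n = −E_R·Z²/n², so K = E_R·Z²/n² = 14 × 6²/4² = 32 eV

32 eV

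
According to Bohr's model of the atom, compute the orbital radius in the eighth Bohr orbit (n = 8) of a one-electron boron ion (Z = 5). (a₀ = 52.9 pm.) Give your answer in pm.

677 pm

r_n = n²a₀/Z = 8² × 52.9 / 5
    = 64 × 52.9 / 5 = 677 pm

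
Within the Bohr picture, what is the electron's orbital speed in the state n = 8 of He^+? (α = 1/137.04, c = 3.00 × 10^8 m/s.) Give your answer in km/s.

547 km/s

v_n = Zαc/n = 2 × 0.00730 × 3.00 × 10^8 / 8
    = 547 km/s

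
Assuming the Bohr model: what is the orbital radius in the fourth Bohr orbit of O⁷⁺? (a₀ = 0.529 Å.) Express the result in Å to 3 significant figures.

1.06 Å

r_n = n²a₀/Z = 4² × 0.529 / 8
    = 16 × 0.529 / 8 = 1.06 Å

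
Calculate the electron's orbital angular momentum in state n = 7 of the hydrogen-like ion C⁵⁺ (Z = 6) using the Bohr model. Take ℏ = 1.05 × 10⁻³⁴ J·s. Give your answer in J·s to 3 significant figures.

L_n = nℏ = 7 × 1.05 × 10⁻³⁴ = 7.35 × 10⁻³⁴ J·s

7.35 × 10⁻³⁴ J·s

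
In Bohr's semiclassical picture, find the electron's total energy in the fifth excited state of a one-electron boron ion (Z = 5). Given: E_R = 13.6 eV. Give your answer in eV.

-9.44 eV

E_n = −E_R·Z²/n² = −13.6 × 5²/6² = -9.44 eV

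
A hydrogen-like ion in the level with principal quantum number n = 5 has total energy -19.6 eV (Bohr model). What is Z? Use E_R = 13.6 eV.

E_n = −E_R Z²/n² ⇒ Z² = −E_n n²/E_R = 19.6 × 5² / 13.6 ≈ 36.03
Z = 6

6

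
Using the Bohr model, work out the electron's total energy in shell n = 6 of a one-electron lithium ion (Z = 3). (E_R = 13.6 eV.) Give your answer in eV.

-3.40 eV

E_n = −E_R·Z²/n² = −13.6 × 3²/6² = -3.40 eV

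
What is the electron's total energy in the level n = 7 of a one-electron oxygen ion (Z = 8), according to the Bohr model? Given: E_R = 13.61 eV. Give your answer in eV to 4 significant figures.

E_n = −E_R·Z²/n² = −13.61 × 8²/7² = -17.78 eV

-17.78 eV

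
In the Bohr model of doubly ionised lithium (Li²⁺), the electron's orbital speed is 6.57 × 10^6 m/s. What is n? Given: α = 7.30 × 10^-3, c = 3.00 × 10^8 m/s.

1

v_n = Zαc/n ⇒ n = Zαc/v = 3 × 0.00730 × 3.00 × 10^8 / 6.57 × 10^6 ≈ 1.00
n = 1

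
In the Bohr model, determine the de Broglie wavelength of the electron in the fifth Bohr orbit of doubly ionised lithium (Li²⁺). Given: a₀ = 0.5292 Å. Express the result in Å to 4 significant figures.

5.542 Å

The Bohr quantisation condition is nλ = 2πr_n.
r_n = n²a₀/Z = 4.410 Å
λ = 2πr_n/n = 2π·4.410/5 = 5.542 Å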